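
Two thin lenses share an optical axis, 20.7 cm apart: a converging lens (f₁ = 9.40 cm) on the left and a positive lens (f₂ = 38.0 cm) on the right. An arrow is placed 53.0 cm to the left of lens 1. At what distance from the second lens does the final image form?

Lens 1: 1/d_i1 = 1/f₁ − 1/d_o1 = 1/(9.40) − 1/(53.0) = 0.08752, so d_i1 = 11.43 cm.
The intermediate image is 11.43 cm to the right of lens 1, which is 20.7 − (11.43) = 9.270 cm to the left of lens 2, so d_o2 = +9.270 cm.
Lens 2: 1/d_i2 = 1/f₂ − 1/d_o2 = 1/(38.0) − 1/(9.270) = -0.08156, so d_i2 = -12.3 cm.
The final image is virtual, 12.3 cm to the left of lens 2 (overall magnification ≈ -0.29).

12.3 cm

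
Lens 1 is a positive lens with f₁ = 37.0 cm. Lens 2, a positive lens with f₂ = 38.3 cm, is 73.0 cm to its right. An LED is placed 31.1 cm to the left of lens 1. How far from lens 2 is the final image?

44.7 cm

Lens 1: 1/d_i1 = 1/f₁ − 1/d_o1 = 1/(37.0) − 1/(31.1) = -0.005127, so d_i1 = -195.0 cm.
The intermediate image is 195.0 cm to the left of lens 1 (virtual), which is 73.0 − (-195.0) = 268.0 cm to the left of lens 2, so d_o2 = +268.0 cm.
Lens 2: 1/d_i2 = 1/f₂ − 1/d_o2 = 1/(38.3) − 1/(268.0) = 0.02238, so d_i2 = 44.7 cm.
The final image is real, 44.7 cm to the right of lens 2 (overall magnification ≈ -1.0).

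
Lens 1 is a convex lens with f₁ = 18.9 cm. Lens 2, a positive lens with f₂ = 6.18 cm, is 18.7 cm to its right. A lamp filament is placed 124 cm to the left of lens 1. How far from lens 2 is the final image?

Lens 1: 1/d_i1 = 1/f₁ − 1/d_o1 = 1/(18.9) − 1/(124) = 0.04485, so d_i1 = 22.30 cm.
The intermediate image is 22.30 cm to the right of lens 1, which lies 3.600 cm to the right of lens 2 — a virtual object — so d_o2 = −3.600 cm.
Lens 2: 1/d_i2 = 1/f₂ − 1/d_o2 = 1/(6.18) − 1/(-3.600) = 0.4396, so d_i2 = 2.27 cm.
The final image is real, 2.27 cm to the right of lens 2 (overall magnification ≈ -0.11).

2.27 cm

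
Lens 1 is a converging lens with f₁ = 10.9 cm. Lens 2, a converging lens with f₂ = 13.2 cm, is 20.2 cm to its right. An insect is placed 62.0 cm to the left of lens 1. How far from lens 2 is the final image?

Lens 1: 1/d_i1 = 1/f₁ − 1/d_o1 = 1/(10.9) − 1/(62.0) = 0.07561, so d_i1 = 13.23 cm.
The intermediate image is 13.23 cm to the right of lens 1, which is 20.2 − (13.23) = 6.970 cm to the left of lens 2, so d_o2 = +6.970 cm.
Lens 2: 1/d_i2 = 1/f₂ − 1/d_o2 = 1/(13.2) − 1/(6.970) = -0.06771, so d_i2 = -14.8 cm.
The final image is virtual, 14.8 cm to the left of lens 2 (overall magnification ≈ -0.45).

14.8 cm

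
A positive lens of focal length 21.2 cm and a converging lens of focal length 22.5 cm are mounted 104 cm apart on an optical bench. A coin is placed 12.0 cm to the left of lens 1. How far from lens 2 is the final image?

27.1 cm

Lens 1: 1/d_i1 = 1/f₁ − 1/d_o1 = 1/(21.2) − 1/(12.0) = -0.03616, so d_i1 = -27.65 cm.
The intermediate image is 27.65 cm to the left of lens 1 (virtual), which is 104 − (-27.65) = 131.7 cm to the left of lens 2, so d_o2 = +131.7 cm.
Lens 2: 1/d_i2 = 1/f₂ − 1/d_o2 = 1/(22.5) − 1/(131.7) = 0.03685, so d_i2 = 27.1 cm.
The final image is real, 27.1 cm to the right of lens 2 (overall magnification ≈ -0.48).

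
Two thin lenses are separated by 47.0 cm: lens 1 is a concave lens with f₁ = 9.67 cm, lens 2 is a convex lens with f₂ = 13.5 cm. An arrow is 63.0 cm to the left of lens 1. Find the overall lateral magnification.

f₁ = −9.67 cm (diverging).
Lens 1: 1/d_i1 = 1/(-9.67) − 1/(63.0) = -0.1193, so d_i1 = -8.383 cm; m₁ = −d_i1/d_o1 = +0.1331.
d_o2 = 47.0 − (-8.383) = 55.38 cm.
Lens 2: 1/d_i2 = 1/(13.5) − 1/(55.38) = 0.05602, so d_i2 = 17.85 cm; m₂ = −d_i2/d_o2 = -0.3223.
m = m₁·m₂ = (+0.1331)(-0.3223) = -0.0429.

m = -0.0429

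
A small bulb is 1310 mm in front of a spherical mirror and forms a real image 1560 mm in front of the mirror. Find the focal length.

Real image ⇒ d_i = +1560 mm.
1/f = 1/d_o + 1/d_i = 1/(1310) + 1/(1560) = 0.001404, so f = 712 mm.
Since f is positive, the spherical mirror is concave.

f = 712 mm (concave)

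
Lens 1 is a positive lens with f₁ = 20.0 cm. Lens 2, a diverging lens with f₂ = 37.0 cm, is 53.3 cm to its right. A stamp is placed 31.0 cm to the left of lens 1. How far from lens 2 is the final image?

Lens 1: 1/d_i1 = 1/f₁ − 1/d_o1 = 1/(20.0) − 1/(31.0) = 0.01774, so d_i1 = 56.36 cm.
The intermediate image is 56.36 cm to the right of lens 1, which lies 3.060 cm to the right of lens 2 — a virtual object — so d_o2 = −3.060 cm.
Lens 2 is diverging, so f₂ = −37.0 cm.
Lens 2: 1/d_i2 = 1/f₂ − 1/d_o2 = 1/(-37.0) − 1/(-3.060) = 0.2998, so d_i2 = 3.34 cm.
The final image is real, 3.34 cm to the right of lens 2 (overall magnification ≈ -2.0).

3.34 cm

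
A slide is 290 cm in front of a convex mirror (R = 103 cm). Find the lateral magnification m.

m = +0.151

f = R/2 = 103/2 = 51.50 cm; for a convex mirror, f = -51.50 cm.
1/d_i = 1/f − 1/d_o = 1/(-51.50) − 1/(290) = -0.02287, so d_i = -43.73 cm.
m = −d_i/d_o = −(-43.73)/(290) = +0.151.
The image is virtual, upright and reduced, behind the mirror.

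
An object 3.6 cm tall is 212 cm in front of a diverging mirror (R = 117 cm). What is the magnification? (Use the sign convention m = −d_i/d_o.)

f = R/2 = 117/2 = 58.50 cm; for a diverging mirror, f = -58.50 cm.
1/d_i = 1/f − 1/d_o = 1/(-58.50) − 1/(212) = -0.02181, so d_i = -45.85 cm.
m = −d_i/d_o = −(-45.85)/(212) = +0.216.
The image is virtual, upright and reduced, behind the mirror.

m = +0.216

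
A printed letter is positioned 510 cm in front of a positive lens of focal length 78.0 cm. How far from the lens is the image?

Thin-lens equation: 1/v = 1/f − 1/u = 1/(78.00) − 1/(510) = 0.01282 − 0.001961 = 0.01086, so v = 92.1 cm.
The image is real, inverted and reduced, on the far side of the lens.

92.1 cm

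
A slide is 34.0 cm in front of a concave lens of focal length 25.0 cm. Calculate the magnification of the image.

m = +0.424

For a concave lens, f = -25.0 cm.
1/d_i = 1/f − 1/d_o = 1/(-25.00) − 1/(34.0) = -0.06941, so d_i = -14.41 cm.
m = −d_i/d_o = −(-14.41)/(34.0) = +0.424.
The image is virtual, upright and reduced, on the same side as the object.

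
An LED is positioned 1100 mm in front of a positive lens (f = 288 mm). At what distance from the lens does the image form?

Thin-lens equation: 1/d_i = 1/f − 1/d_o = 1/(288.0) − 1/(1100) = 0.003472 − 0.0009091 = 0.002563, so d_i = 390 mm.
The image is real, inverted and reduced, on the far side of the lens.

390 mm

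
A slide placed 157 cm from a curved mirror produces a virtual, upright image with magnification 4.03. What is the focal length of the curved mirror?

m = −d_i/d_o ⇒ d_i = −m·d_o = −(+4.03)·(157) = -632.7 cm.
1/f = 1/d_o + 1/d_i = 1/(157) + 1/(-632.7) = 0.004789, so f = 209 cm.
Since f is positive, the curved mirror is concave.

f = 209 cm (concave)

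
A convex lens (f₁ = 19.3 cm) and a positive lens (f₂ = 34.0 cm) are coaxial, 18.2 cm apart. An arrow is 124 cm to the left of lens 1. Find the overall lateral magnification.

Lens 1: 1/d_i1 = 1/(19.3) − 1/(124) = 0.04375, so d_i1 = 22.86 cm; m₁ = −d_i1/d_o1 = -0.1844.
d_o2 = 18.2 − (22.86) = -4.660 cm (virtual object).
Lens 2: 1/d_i2 = 1/(34.0) − 1/(-4.660) = 0.2440, so d_i2 = 4.098 cm; m₂ = −d_i2/d_o2 = +0.8795.
m = m₁·m₂ = (-0.1844)(+0.8795) = -0.162.

m = -0.162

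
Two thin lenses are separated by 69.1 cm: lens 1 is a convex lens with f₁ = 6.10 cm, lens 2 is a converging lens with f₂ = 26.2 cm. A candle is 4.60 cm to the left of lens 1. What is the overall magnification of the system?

m = -1.73

Lens 1: 1/d_i1 = 1/(6.10) − 1/(4.60) = -0.05346, so d_i1 = -18.71 cm; m₁ = −d_i1/d_o1 = +4.067.
d_o2 = 69.1 − (-18.71) = 87.81 cm.
Lens 2: 1/d_i2 = 1/(26.2) − 1/(87.81) = 0.02678, so d_i2 = 37.34 cm; m₂ = −d_i2/d_o2 = -0.4253.
m = m₁·m₂ = (+4.067)(-0.4253) = -1.73.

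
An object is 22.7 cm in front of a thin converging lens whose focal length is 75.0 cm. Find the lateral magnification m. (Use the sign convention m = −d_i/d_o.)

1/d_i = 1/f − 1/d_o = 1/(75.00) − 1/(22.7) = -0.03072, so d_i = -32.55 cm.
m = −d_i/d_o = −(-32.55)/(22.7) = +1.43.
The image is virtual, upright and enlarged, on the same side as the object.

m = +1.43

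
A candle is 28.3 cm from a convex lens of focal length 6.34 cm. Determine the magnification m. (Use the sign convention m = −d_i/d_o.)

1/d_i = 1/f − 1/d_o = 1/(6.340) − 1/(28.3) = 0.1224, so d_i = 8.170 cm.
m = −d_i/d_o = −(8.170)/(28.3) = -0.289.
The image is real, inverted and reduced, on the far side of the lens.

m = -0.289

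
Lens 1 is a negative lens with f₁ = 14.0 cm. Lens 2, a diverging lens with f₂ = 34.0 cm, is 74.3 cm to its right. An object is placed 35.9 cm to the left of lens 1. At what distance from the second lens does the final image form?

24.2 cm

Lens 1 is diverging, so f₁ = −14.0 cm.
Lens 1: 1/d_i1 = 1/f₁ − 1/d_o1 = 1/(-14.0) − 1/(35.9) = -0.09928, so d_i1 = -10.07 cm.
The intermediate image is 10.07 cm to the left of lens 1 (virtual), which is 74.3 − (-10.07) = 84.37 cm to the left of lens 2, so d_o2 = +84.37 cm.
Lens 2 is diverging, so f₂ = −34.0 cm.
Lens 2: 1/d_i2 = 1/f₂ − 1/d_o2 = 1/(-34.0) − 1/(84.37) = -0.04126, so d_i2 = -24.2 cm.
The final image is virtual, 24.2 cm to the left of lens 2 (overall magnification ≈ 0.081).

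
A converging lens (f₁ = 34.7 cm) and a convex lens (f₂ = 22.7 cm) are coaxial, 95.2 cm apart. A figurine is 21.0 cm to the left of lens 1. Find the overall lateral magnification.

m = -0.457

Lens 1: 1/d_i1 = 1/(34.7) − 1/(21.0) = -0.01880, so d_i1 = -53.19 cm; m₁ = −d_i1/d_o1 = +2.533.
d_o2 = 95.2 − (-53.19) = 148.4 cm.
Lens 2: 1/d_i2 = 1/(22.7) − 1/(148.4) = 0.03731, so d_i2 = 26.80 cm; m₂ = −d_i2/d_o2 = -0.1806.
m = m₁·m₂ = (+2.533)(-0.1806) = -0.457.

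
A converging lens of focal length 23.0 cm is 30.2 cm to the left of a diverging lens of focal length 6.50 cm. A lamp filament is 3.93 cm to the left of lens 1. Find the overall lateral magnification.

Lens 1: 1/d_i1 = 1/(23.0) − 1/(3.93) = -0.2110, so d_i1 = -4.740 cm; m₁ = −d_i1/d_o1 = +1.206.
d_o2 = 30.2 − (-4.740) = 34.94 cm.
f₂ = −6.50 cm (diverging).
Lens 2: 1/d_i2 = 1/(-6.50) − 1/(34.94) = -0.1825, so d_i2 = -5.480 cm; m₂ = −d_i2/d_o2 = +0.1569.
m = m₁·m₂ = (+1.206)(+0.1569) = +0.189.

m = +0.189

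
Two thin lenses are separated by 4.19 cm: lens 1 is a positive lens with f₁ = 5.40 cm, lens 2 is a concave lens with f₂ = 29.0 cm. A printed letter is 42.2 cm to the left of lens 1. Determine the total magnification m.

m = -0.158

Lens 1: 1/d_i1 = 1/(5.40) − 1/(42.2) = 0.1615, so d_i1 = 6.192 cm; m₁ = −d_i1/d_o1 = -0.1467.
d_o2 = 4.19 − (6.192) = -2.002 cm (virtual object).
f₂ = −29.0 cm (diverging).
Lens 2: 1/d_i2 = 1/(-29.0) − 1/(-2.002) = 0.4650, so d_i2 = 2.150 cm; m₂ = −d_i2/d_o2 = +1.074.
m = m₁·m₂ = (-0.1467)(+1.074) = -0.158.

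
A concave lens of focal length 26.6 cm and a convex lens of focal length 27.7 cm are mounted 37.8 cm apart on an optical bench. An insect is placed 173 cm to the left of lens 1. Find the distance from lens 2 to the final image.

50.8 cm

Lens 1 is diverging, so f₁ = −26.6 cm.
Lens 1: 1/d_i1 = 1/f₁ − 1/d_o1 = 1/(-26.6) − 1/(173) = -0.04337, so d_i1 = -23.06 cm.
The intermediate image is 23.06 cm to the left of lens 1 (virtual), which is 37.8 − (-23.06) = 60.86 cm to the left of lens 2, so d_o2 = +60.86 cm.
Lens 2: 1/d_i2 = 1/f₂ − 1/d_o2 = 1/(27.7) − 1/(60.86) = 0.01967, so d_i2 = 50.8 cm.
The final image is real, 50.8 cm to the right of lens 2 (overall magnification ≈ -0.11).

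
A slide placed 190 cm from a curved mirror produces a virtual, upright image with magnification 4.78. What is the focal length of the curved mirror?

f = 240 cm (concave)

m = −d_i/d_o ⇒ d_i = −m·d_o = −(+4.78)·(190) = -908.2 cm.
1/f = 1/d_o + 1/d_i = 1/(190) + 1/(-908.2) = 0.004162, so f = 240 cm.
Since f is positive, the curved mirror is concave.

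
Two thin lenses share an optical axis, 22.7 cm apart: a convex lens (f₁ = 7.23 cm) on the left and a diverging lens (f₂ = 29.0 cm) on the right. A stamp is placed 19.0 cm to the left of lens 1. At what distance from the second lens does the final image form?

Lens 1: 1/d_i1 = 1/f₁ − 1/d_o1 = 1/(7.23) − 1/(19.0) = 0.08568, so d_i1 = 11.67 cm.
The intermediate image is 11.67 cm to the right of lens 1, which is 22.7 − (11.67) = 11.03 cm to the left of lens 2, so d_o2 = +11.03 cm.
Lens 2 is diverging, so f₂ = −29.0 cm.
Lens 2: 1/d_i2 = 1/f₂ − 1/d_o2 = 1/(-29.0) − 1/(11.03) = -0.1251, so d_i2 = -7.99 cm.
The final image is virtual, 7.99 cm to the left of lens 2 (overall magnification ≈ -0.45).

7.99 cm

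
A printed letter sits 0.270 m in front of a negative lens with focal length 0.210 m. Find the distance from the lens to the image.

0.118 m

For a negative lens, f = -0.210 m.
Lens equation: 1/s_i = 1/f − 1/s_o = 1/(-0.2100) − 1/(0.270) = -4.762 − 3.704 = -8.466, so s_i = -0.118 m.
The image is virtual, upright and reduced, on the same side as the object.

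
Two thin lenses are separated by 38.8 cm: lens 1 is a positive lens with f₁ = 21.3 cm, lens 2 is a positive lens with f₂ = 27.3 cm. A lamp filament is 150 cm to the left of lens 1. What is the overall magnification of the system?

m = -0.339

Lens 1: 1/d_i1 = 1/(21.3) − 1/(150) = 0.04028, so d_i1 = 24.83 cm; m₁ = −d_i1/d_o1 = -0.1655.
d_o2 = 38.8 − (24.83) = 13.97 cm.
Lens 2: 1/d_i2 = 1/(27.3) − 1/(13.97) = -0.03495, so d_i2 = -28.61 cm; m₂ = −d_i2/d_o2 = +2.048.
m = m₁·m₂ = (-0.1655)(+2.048) = -0.339.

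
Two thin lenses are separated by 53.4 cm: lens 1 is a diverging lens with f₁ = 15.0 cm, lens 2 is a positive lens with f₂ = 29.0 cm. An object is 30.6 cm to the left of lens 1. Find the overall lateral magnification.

f₁ = −15.0 cm (diverging).
Lens 1: 1/d_i1 = 1/(-15.0) − 1/(30.6) = -0.09935, so d_i1 = -10.07 cm; m₁ = −d_i1/d_o1 = +0.3291.
d_o2 = 53.4 − (-10.07) = 63.47 cm.
Lens 2: 1/d_i2 = 1/(29.0) − 1/(63.47) = 0.01873, so d_i2 = 53.40 cm; m₂ = −d_i2/d_o2 = -0.8413.
m = m₁·m₂ = (+0.3291)(-0.8413) = -0.277.

m = -0.277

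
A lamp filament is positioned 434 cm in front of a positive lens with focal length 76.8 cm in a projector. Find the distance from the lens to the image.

Thin-lens equation: 1/d_i = 1/f − 1/d_o = 1/(76.80) − 1/(434) = 0.01302 − 0.002304 = 0.01072, so d_i = 93.3 cm.
The image is real, inverted and reduced, on the far side of the lens.

93.3 cm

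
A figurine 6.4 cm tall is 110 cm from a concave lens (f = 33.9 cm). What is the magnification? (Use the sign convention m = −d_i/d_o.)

m = +0.236

For a concave lens, f = -33.9 cm.
1/d_i = 1/f − 1/d_o = 1/(-33.90) − 1/(110) = -0.03859, so d_i = -25.91 cm.
m = −d_i/d_o = −(-25.91)/(110) = +0.236.
The image is virtual, upright and reduced, on the same side as the object.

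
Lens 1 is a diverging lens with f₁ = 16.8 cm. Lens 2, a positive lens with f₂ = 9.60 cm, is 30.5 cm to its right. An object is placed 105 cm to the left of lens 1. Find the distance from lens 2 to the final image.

Lens 1 is diverging, so f₁ = −16.8 cm.
Lens 1: 1/d_i1 = 1/f₁ − 1/d_o1 = 1/(-16.8) − 1/(105) = -0.06905, so d_i1 = -14.48 cm.
The intermediate image is 14.48 cm to the left of lens 1 (virtual), which is 30.5 − (-14.48) = 44.98 cm to the left of lens 2, so d_o2 = +44.98 cm.
Lens 2: 1/d_i2 = 1/f₂ − 1/d_o2 = 1/(9.60) − 1/(44.98) = 0.08193, so d_i2 = 12.2 cm.
The final image is real, 12.2 cm to the right of lens 2 (overall magnification ≈ -0.037).

12.2 cm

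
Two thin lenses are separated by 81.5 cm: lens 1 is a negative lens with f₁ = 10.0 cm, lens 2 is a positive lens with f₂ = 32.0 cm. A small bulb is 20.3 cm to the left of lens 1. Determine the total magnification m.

f₁ = −10.0 cm (diverging).
Lens 1: 1/d_i1 = 1/(-10.0) − 1/(20.3) = -0.1493, so d_i1 = -6.700 cm; m₁ = −d_i1/d_o1 = +0.3300.
d_o2 = 81.5 − (-6.700) = 88.20 cm.
Lens 2: 1/d_i2 = 1/(32.0) − 1/(88.20) = 0.01991, so d_i2 = 50.22 cm; m₂ = −d_i2/d_o2 = -0.5694.
m = m₁·m₂ = (+0.3300)(-0.5694) = -0.188.

m = -0.188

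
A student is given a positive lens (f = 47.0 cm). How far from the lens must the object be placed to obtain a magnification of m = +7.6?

40.8 cm

m = −d_i/d_o ⇒ d_i = −m·d_o.
1/f = 1/d_o + 1/d_i = 1/d_o − 1/(m·d_o) = (1 − 1/m)/d_o, so d_o = f(1 − 1/m) = (47.00)(1 − 1/(+7.6)) = 40.8 cm.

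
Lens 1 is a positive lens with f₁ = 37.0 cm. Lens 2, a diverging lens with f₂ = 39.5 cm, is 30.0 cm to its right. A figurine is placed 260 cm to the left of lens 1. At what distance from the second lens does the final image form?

Lens 1: 1/d_i1 = 1/f₁ − 1/d_o1 = 1/(37.0) − 1/(260) = 0.02318, so d_i1 = 43.14 cm.
The intermediate image is 43.14 cm to the right of lens 1, which lies 13.14 cm to the right of lens 2 — a virtual object — so d_o2 = −13.14 cm.
Lens 2 is diverging, so f₂ = −39.5 cm.
Lens 2: 1/d_i2 = 1/f₂ − 1/d_o2 = 1/(-39.5) − 1/(-13.14) = 0.05079, so d_i2 = 19.7 cm.
The final image is real, 19.7 cm to the right of lens 2 (overall magnification ≈ -0.25).

19.7 cm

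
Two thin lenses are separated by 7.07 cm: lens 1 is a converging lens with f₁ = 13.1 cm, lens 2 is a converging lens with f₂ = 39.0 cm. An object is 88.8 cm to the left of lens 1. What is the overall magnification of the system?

m = -0.143

Lens 1: 1/d_i1 = 1/(13.1) − 1/(88.8) = 0.06507, so d_i1 = 15.37 cm; m₁ = −d_i1/d_o1 = -0.1731.
d_o2 = 7.07 − (15.37) = -8.300 cm (virtual object).
Lens 2: 1/d_i2 = 1/(39.0) − 1/(-8.300) = 0.1461, so d_i2 = 6.844 cm; m₂ = −d_i2/d_o2 = +0.8245.
m = m₁·m₂ = (-0.1731)(+0.8245) = -0.143.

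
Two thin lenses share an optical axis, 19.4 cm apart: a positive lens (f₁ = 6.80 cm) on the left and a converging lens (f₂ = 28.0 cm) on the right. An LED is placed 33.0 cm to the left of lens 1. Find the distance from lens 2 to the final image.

17.7 cm

Lens 1: 1/d_i1 = 1/f₁ − 1/d_o1 = 1/(6.80) − 1/(33.0) = 0.1168, so d_i1 = 8.565 cm.
The intermediate image is 8.565 cm to the right of lens 1, which is 19.4 − (8.565) = 10.83 cm to the left of lens 2, so d_o2 = +10.83 cm.
Lens 2: 1/d_i2 = 1/f₂ − 1/d_o2 = 1/(28.0) − 1/(10.83) = -0.05662, so d_i2 = -17.7 cm.
The final image is virtual, 17.7 cm to the left of lens 2 (overall magnification ≈ -0.42).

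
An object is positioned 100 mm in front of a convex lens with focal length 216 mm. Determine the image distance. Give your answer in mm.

186 mm

Thin-lens equation: 1/q = 1/f − 1/p = 1/(216.0) − 1/(100) = 0.004630 − 0.01000 = -0.005370, so q = -186 mm.
The image is virtual, upright and enlarged, on the same side as the object.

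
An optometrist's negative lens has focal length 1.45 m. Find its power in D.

P = -0.690 D

For a negative lens, f = −1.45 m.
P = 1/f = 1/(-1.45 m) = -0.690 D.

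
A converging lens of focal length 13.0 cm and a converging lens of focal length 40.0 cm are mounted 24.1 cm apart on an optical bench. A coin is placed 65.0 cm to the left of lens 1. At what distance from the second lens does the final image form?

Lens 1: 1/d_i1 = 1/f₁ − 1/d_o1 = 1/(13.0) − 1/(65.0) = 0.06154, so d_i1 = 16.25 cm.
The intermediate image is 16.25 cm to the right of lens 1, which is 24.1 − (16.25) = 7.850 cm to the left of lens 2, so d_o2 = +7.850 cm.
Lens 2: 1/d_i2 = 1/f₂ − 1/d_o2 = 1/(40.0) − 1/(7.850) = -0.1024, so d_i2 = -9.77 cm.
The final image is virtual, 9.77 cm to the left of lens 2 (overall magnification ≈ -0.31).

9.77 cm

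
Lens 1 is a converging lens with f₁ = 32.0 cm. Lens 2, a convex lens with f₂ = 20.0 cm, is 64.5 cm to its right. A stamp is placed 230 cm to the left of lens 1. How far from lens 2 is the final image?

74.6 cm

Lens 1: 1/d_i1 = 1/f₁ − 1/d_o1 = 1/(32.0) − 1/(230) = 0.02690, so d_i1 = 37.17 cm.
The intermediate image is 37.17 cm to the right of lens 1, which is 64.5 − (37.17) = 27.33 cm to the left of lens 2, so d_o2 = +27.33 cm.
Lens 2: 1/d_i2 = 1/f₂ − 1/d_o2 = 1/(20.0) − 1/(27.33) = 0.01341, so d_i2 = 74.6 cm.
The final image is real, 74.6 cm to the right of lens 2 (overall magnification ≈ 0.44).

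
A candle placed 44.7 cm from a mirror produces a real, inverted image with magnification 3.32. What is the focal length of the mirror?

f = 34.4 cm (concave)

m = −d_i/d_o ⇒ d_i = −m·d_o = −(-3.32)·(44.7) = 148.4 cm.
1/f = 1/d_o + 1/d_i = 1/(44.7) + 1/(148.4) = 0.02911, so f = 34.4 cm.
Since f is positive, the mirror is concave.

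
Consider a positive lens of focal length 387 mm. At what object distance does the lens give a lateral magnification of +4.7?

305 mm

m = −d_i/d_o ⇒ d_i = −m·d_o.
1/f = 1/d_o + 1/d_i = 1/d_o − 1/(m·d_o) = (1 − 1/m)/d_o, so d_o = f(1 − 1/m) = (387.0)(1 − 1/(+4.7)) = 305 mm.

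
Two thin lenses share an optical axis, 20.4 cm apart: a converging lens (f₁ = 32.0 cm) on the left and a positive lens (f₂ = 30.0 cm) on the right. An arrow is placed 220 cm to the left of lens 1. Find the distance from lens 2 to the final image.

10.9 cm

Lens 1: 1/d_i1 = 1/f₁ − 1/d_o1 = 1/(32.0) − 1/(220) = 0.02670, so d_i1 = 37.45 cm.
The intermediate image is 37.45 cm to the right of lens 1, which lies 17.05 cm to the right of lens 2 — a virtual object — so d_o2 = −17.05 cm.
Lens 2: 1/d_i2 = 1/f₂ − 1/d_o2 = 1/(30.0) − 1/(-17.05) = 0.09198, so d_i2 = 10.9 cm.
The final image is real, 10.9 cm to the right of lens 2 (overall magnification ≈ -0.11).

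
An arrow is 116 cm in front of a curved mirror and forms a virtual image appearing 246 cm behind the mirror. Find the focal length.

f = 220 cm (concave)

Virtual image ⇒ d_i = −246 cm.
1/f = 1/d_o + 1/d_i = 1/(116) + 1/(-246) = 0.004556, so f = 220 cm.
Since f is positive, the curved mirror is concave.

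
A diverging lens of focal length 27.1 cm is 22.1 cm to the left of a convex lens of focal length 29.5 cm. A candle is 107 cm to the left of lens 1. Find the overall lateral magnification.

m = -0.419

f₁ = −27.1 cm (diverging).
Lens 1: 1/d_i1 = 1/(-27.1) − 1/(107) = -0.04625, so d_i1 = -21.62 cm; m₁ = −d_i1/d_o1 = +0.2021.
d_o2 = 22.1 − (-21.62) = 43.72 cm.
Lens 2: 1/d_i2 = 1/(29.5) − 1/(43.72) = 0.01103, so d_i2 = 90.70 cm; m₂ = −d_i2/d_o2 = -2.075.
m = m₁·m₂ = (+0.2021)(-2.075) = -0.419.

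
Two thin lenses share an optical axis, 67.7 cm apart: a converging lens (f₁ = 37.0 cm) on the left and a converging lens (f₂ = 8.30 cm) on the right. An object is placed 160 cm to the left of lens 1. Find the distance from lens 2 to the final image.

14.4 cm

Lens 1: 1/d_i1 = 1/f₁ − 1/d_o1 = 1/(37.0) − 1/(160) = 0.02078, so d_i1 = 48.13 cm.
The intermediate image is 48.13 cm to the right of lens 1, which is 67.7 − (48.13) = 19.57 cm to the left of lens 2, so d_o2 = +19.57 cm.
Lens 2: 1/d_i2 = 1/f₂ − 1/d_o2 = 1/(8.30) − 1/(19.57) = 0.06938, so d_i2 = 14.4 cm.
The final image is real, 14.4 cm to the right of lens 2 (overall magnification ≈ 0.22).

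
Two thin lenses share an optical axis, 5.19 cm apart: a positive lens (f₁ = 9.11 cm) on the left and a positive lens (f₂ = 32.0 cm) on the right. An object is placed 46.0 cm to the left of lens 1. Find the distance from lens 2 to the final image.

5.17 cm

Lens 1: 1/d_i1 = 1/f₁ − 1/d_o1 = 1/(9.11) − 1/(46.0) = 0.08803, so d_i1 = 11.36 cm.
The intermediate image is 11.36 cm to the right of lens 1, which lies 6.170 cm to the right of lens 2 — a virtual object — so d_o2 = −6.170 cm.
Lens 2: 1/d_i2 = 1/f₂ − 1/d_o2 = 1/(32.0) − 1/(-6.170) = 0.1933, so d_i2 = 5.17 cm.
The final image is real, 5.17 cm to the right of lens 2 (overall magnification ≈ -0.21).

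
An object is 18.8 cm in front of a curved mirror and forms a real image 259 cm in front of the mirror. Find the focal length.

Real image ⇒ d_i = +259 cm.
1/f = 1/d_o + 1/d_i = 1/(18.8) + 1/(259) = 0.05705, so f = 17.5 cm.
Since f is positive, the curved mirror is concave.

f = 17.5 cm (concave)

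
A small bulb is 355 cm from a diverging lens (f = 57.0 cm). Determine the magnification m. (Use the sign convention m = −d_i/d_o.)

For a diverging lens, f = -57.0 cm.
1/d_i = 1/f − 1/d_o = 1/(-57.00) − 1/(355) = -0.02036, so d_i = -49.11 cm.
m = −d_i/d_o = −(-49.11)/(355) = +0.138.
The image is virtual, upright and reduced, on the same side as the object.

m = +0.138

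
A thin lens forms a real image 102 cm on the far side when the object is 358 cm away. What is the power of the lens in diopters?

d_i = +102 cm.
1/f = 1/d_o + 1/d_i = 1/(358) + 1/(102) = 0.01260 cm⁻¹.
f = 79.38 cm = 0.7938 m, so P = 1/f = +1.26 D.

P = +1.26 D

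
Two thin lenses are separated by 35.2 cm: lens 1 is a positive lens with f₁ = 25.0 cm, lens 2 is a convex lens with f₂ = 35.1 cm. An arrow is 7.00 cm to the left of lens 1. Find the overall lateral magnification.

Lens 1: 1/d_i1 = 1/(25.0) − 1/(7.00) = -0.1029, so d_i1 = -9.722 cm; m₁ = −d_i1/d_o1 = +1.389.
d_o2 = 35.2 − (-9.722) = 44.92 cm.
Lens 2: 1/d_i2 = 1/(35.1) − 1/(44.92) = 0.006228, so d_i2 = 160.6 cm; m₂ = −d_i2/d_o2 = -3.574.
m = m₁·m₂ = (+1.389)(-3.574) = -4.96.

m = -4.96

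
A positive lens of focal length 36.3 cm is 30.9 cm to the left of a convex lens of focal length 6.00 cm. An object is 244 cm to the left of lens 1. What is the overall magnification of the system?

Lens 1: 1/d_i1 = 1/(36.3) − 1/(244) = 0.02345, so d_i1 = 42.64 cm; m₁ = −d_i1/d_o1 = -0.1748.
d_o2 = 30.9 − (42.64) = -11.74 cm (virtual object).
Lens 2: 1/d_i2 = 1/(6.00) − 1/(-11.74) = 0.2518, so d_i2 = 3.971 cm; m₂ = −d_i2/d_o2 = +0.3382.
m = m₁·m₂ = (-0.1748)(+0.3382) = -0.0591.

m = -0.0591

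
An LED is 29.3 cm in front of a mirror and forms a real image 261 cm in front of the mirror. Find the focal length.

Real image ⇒ d_i = +261 cm.
1/f = 1/d_o + 1/d_i = 1/(29.3) + 1/(261) = 0.03796, so f = 26.3 cm.
Since f is positive, the mirror is concave.

f = 26.3 cm (concave)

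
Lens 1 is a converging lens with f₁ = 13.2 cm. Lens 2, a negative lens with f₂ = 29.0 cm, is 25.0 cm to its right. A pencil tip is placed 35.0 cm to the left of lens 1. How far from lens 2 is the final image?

Lens 1: 1/d_i1 = 1/f₁ − 1/d_o1 = 1/(13.2) − 1/(35.0) = 0.04719, so d_i1 = 21.19 cm.
The intermediate image is 21.19 cm to the right of lens 1, which is 25.0 − (21.19) = 3.810 cm to the left of lens 2, so d_o2 = +3.810 cm.
Lens 2 is diverging, so f₂ = −29.0 cm.
Lens 2: 1/d_i2 = 1/f₂ − 1/d_o2 = 1/(-29.0) − 1/(3.810) = -0.2969, so d_i2 = -3.37 cm.
The final image is virtual, 3.37 cm to the left of lens 2 (overall magnification ≈ -0.54).

3.37 cm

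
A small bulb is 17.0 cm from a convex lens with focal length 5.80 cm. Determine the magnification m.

m = -0.518

1/d_i = 1/f − 1/d_o = 1/(5.800) − 1/(17.0) = 0.1136, so d_i = 8.804 cm.
m = −d_i/d_o = −(8.804)/(17.0) = -0.518.
The image is real, inverted and reduced, on the far side of the lens.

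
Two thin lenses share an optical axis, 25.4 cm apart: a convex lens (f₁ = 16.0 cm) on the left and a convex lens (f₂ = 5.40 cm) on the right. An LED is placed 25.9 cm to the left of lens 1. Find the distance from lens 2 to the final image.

4.07 cm

Lens 1: 1/d_i1 = 1/f₁ − 1/d_o1 = 1/(16.0) − 1/(25.9) = 0.02389, so d_i1 = 41.86 cm.
The intermediate image is 41.86 cm to the right of lens 1, which lies 16.46 cm to the right of lens 2 — a virtual object — so d_o2 = −16.46 cm.
Lens 2: 1/d_i2 = 1/f₂ − 1/d_o2 = 1/(5.40) − 1/(-16.46) = 0.2459, so d_i2 = 4.07 cm.
The final image is real, 4.07 cm to the right of lens 2 (overall magnification ≈ -0.40).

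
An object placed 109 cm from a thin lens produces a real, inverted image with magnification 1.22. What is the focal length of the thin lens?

f = 59.9 cm (converging)

m = −d_i/d_o ⇒ d_i = −m·d_o = −(-1.22)·(109) = 133.0 cm.
1/f = 1/d_o + 1/d_i = 1/(109) + 1/(133.0) = 0.01669, so f = 59.9 cm.
Since f is positive, the thin lens is converging.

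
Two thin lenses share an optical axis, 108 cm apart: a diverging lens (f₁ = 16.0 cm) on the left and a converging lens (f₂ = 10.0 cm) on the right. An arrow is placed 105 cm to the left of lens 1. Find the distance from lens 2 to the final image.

Lens 1 is diverging, so f₁ = −16.0 cm.
Lens 1: 1/d_i1 = 1/f₁ − 1/d_o1 = 1/(-16.0) − 1/(105) = -0.07202, so d_i1 = -13.88 cm.
The intermediate image is 13.88 cm to the left of lens 1 (virtual), which is 108 − (-13.88) = 121.9 cm to the left of lens 2, so d_o2 = +121.9 cm.
Lens 2: 1/d_i2 = 1/f₂ − 1/d_o2 = 1/(10.0) − 1/(121.9) = 0.09180, so d_i2 = 10.9 cm.
The final image is real, 10.9 cm to the right of lens 2 (overall magnification ≈ -0.012).

10.9 cm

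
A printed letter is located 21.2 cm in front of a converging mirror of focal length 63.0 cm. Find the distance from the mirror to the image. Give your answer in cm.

Mirror equation: 1/v = 1/f − 1/u = 1/(63.00) − 1/(21.2) = 0.01587 − 0.04717 = -0.03130, so v = -32.0 cm.
The image is virtual, upright and enlarged, behind the mirror.

32.0 cm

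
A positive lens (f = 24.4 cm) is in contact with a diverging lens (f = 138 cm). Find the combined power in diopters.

P₁ = 1/f₁ = 1/(0.244 m) = +4.098 D; P₂ = 1/f₂ = 1/(-1.38 m) = -0.7246 D.
For thin lenses in contact, P = P₁ + P₂ = (+4.098) + (-0.7246) = +3.37 D.

P = +3.37 D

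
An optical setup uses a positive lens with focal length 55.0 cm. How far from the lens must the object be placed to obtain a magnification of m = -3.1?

m = −d_i/d_o ⇒ d_i = −m·d_o.
1/f = 1/d_o + 1/d_i = 1/d_o − 1/(m·d_o) = (1 − 1/m)/d_o, so d_o = f(1 − 1/m) = (55.00)(1 − 1/(-3.1)) = 72.7 cm.

72.7 cm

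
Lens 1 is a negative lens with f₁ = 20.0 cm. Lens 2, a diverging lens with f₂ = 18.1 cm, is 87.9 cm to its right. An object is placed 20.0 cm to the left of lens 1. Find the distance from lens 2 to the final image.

15.3 cm

Lens 1 is diverging, so f₁ = −20.0 cm.
Lens 1: 1/d_i1 = 1/f₁ − 1/d_o1 = 1/(-20.0) − 1/(20.0) = -0.1000, so d_i1 = -10.00 cm.
The intermediate image is 10.00 cm to the left of lens 1 (virtual), which is 87.9 − (-10.00) = 97.90 cm to the left of lens 2, so d_o2 = +97.90 cm.
Lens 2 is diverging, so f₂ = −18.1 cm.
Lens 2: 1/d_i2 = 1/f₂ − 1/d_o2 = 1/(-18.1) − 1/(97.90) = -0.06546, so d_i2 = -15.3 cm.
The final image is virtual, 15.3 cm to the left of lens 2 (overall magnification ≈ 0.078).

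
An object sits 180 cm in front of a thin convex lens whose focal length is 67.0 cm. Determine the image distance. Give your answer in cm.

107 cm

Thin-lens equation: 1/d_i = 1/f − 1/d_o = 1/(67.00) − 1/(180) = 0.01493 − 0.005556 = 0.009370, so d_i = 107 cm.
The image is real, inverted and reduced, on the far side of the lens.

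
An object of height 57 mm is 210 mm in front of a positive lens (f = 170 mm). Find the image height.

242 mm

1/d_i = 1/f − 1/d_o = 1/(170.0) − 1/(210) = 0.001120, so d_i = 892.5 mm.
m = −d_i/d_o = -4.250.
|h_i| = |m|·h_o = 4.250 × 57 = 242 mm. The image is real, inverted and enlarged, on the far side of the lens.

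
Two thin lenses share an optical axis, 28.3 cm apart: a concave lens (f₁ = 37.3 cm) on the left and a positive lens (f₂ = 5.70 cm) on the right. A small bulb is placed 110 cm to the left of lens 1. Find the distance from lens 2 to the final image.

6.34 cm

Lens 1 is diverging, so f₁ = −37.3 cm.
Lens 1: 1/d_i1 = 1/f₁ − 1/d_o1 = 1/(-37.3) − 1/(110) = -0.03590, so d_i1 = -27.85 cm.
The intermediate image is 27.85 cm to the left of lens 1 (virtual), which is 28.3 − (-27.85) = 56.15 cm to the left of lens 2, so d_o2 = +56.15 cm.
Lens 2: 1/d_i2 = 1/f₂ − 1/d_o2 = 1/(5.70) − 1/(56.15) = 0.1576, so d_i2 = 6.34 cm.
The final image is real, 6.34 cm to the right of lens 2 (overall magnification ≈ -0.029).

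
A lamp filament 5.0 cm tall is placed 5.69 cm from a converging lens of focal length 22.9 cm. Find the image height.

6.65 cm

1/d_i = 1/f − 1/d_o = 1/(22.90) − 1/(5.69) = -0.1321, so d_i = -7.571 cm.
m = −d_i/d_o = +1.331.
|h_i| = |m|·h_o = 1.331 × 5.0 = 6.65 cm. The image is virtual, upright and enlarged, on the same side as the object.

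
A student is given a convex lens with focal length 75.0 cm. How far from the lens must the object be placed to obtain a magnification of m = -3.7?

m = −d_i/d_o ⇒ d_i = −m·d_o.
1/f = 1/d_o + 1/d_i = 1/d_o − 1/(m·d_o) = (1 − 1/m)/d_o, so d_o = f(1 − 1/m) = (75.00)(1 − 1/(-3.7)) = 95.3 cm.

95.3 cm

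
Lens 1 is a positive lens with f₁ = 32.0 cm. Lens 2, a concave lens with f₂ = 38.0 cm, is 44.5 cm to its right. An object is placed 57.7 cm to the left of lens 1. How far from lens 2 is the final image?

Lens 1: 1/d_i1 = 1/f₁ − 1/d_o1 = 1/(32.0) − 1/(57.7) = 0.01392, so d_i1 = 71.84 cm.
The intermediate image is 71.84 cm to the right of lens 1, which lies 27.34 cm to the right of lens 2 — a virtual object — so d_o2 = −27.34 cm.
Lens 2 is diverging, so f₂ = −38.0 cm.
Lens 2: 1/d_i2 = 1/f₂ − 1/d_o2 = 1/(-38.0) − 1/(-27.34) = 0.01026, so d_i2 = 97.5 cm.
The final image is real, 97.5 cm to the right of lens 2 (overall magnification ≈ -4.4).

97.5 cm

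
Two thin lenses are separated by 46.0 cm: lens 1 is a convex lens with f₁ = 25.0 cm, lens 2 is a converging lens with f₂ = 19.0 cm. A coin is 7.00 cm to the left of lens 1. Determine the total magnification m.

Lens 1: 1/d_i1 = 1/(25.0) − 1/(7.00) = -0.1029, so d_i1 = -9.722 cm; m₁ = −d_i1/d_o1 = +1.389.
d_o2 = 46.0 − (-9.722) = 55.72 cm.
Lens 2: 1/d_i2 = 1/(19.0) − 1/(55.72) = 0.03468, so d_i2 = 28.83 cm; m₂ = −d_i2/d_o2 = -0.5174.
m = m₁·m₂ = (+1.389)(-0.5174) = -0.719.

m = -0.719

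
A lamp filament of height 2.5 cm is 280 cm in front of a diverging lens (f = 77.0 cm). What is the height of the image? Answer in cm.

For a diverging lens, f = -77.0 cm.
1/d_i = 1/f − 1/d_o = 1/(-77.00) − 1/(280) = -0.01656, so d_i = -60.39 cm.
m = −d_i/d_o = +0.2157.
|h_i| = |m|·h_o = 0.2157 × 2.5 = 0.539 cm. The image is virtual, upright and reduced, on the same side as the object.

0.539 cm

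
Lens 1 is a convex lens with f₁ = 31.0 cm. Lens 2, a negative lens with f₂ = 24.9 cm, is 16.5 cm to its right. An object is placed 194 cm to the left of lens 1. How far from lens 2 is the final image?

113 cm

Lens 1: 1/d_i1 = 1/f₁ − 1/d_o1 = 1/(31.0) − 1/(194) = 0.02710, so d_i1 = 36.90 cm.
The intermediate image is 36.90 cm to the right of lens 1, which lies 20.40 cm to the right of lens 2 — a virtual object — so d_o2 = −20.40 cm.
Lens 2 is diverging, so f₂ = −24.9 cm.
Lens 2: 1/d_i2 = 1/f₂ − 1/d_o2 = 1/(-24.9) − 1/(-20.40) = 0.008859, so d_i2 = 113 cm.
The final image is real, 113 cm to the right of lens 2 (overall magnification ≈ -1.1).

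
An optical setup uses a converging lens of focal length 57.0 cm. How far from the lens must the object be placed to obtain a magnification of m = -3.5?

73.3 cm

m = −d_i/d_o ⇒ d_i = −m·d_o.
1/f = 1/d_o + 1/d_i = 1/d_o − 1/(m·d_o) = (1 − 1/m)/d_o, so d_o = f(1 − 1/m) = (57.00)(1 − 1/(-3.5)) = 73.3 cm.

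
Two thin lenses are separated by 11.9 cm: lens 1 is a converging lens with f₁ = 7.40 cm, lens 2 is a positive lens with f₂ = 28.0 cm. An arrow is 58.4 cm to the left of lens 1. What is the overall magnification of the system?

m = -0.165

Lens 1: 1/d_i1 = 1/(7.40) − 1/(58.4) = 0.1180, so d_i1 = 8.474 cm; m₁ = −d_i1/d_o1 = -0.1451.
d_o2 = 11.9 − (8.474) = 3.426 cm.
Lens 2: 1/d_i2 = 1/(28.0) − 1/(3.426) = -0.2562, so d_i2 = -3.904 cm; m₂ = −d_i2/d_o2 = +1.139.
m = m₁·m₂ = (-0.1451)(+1.139) = -0.165.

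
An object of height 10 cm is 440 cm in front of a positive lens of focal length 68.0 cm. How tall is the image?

1.83 cm

1/d_i = 1/f − 1/d_o = 1/(68.00) − 1/(440) = 0.01243, so d_i = 80.43 cm.
m = −d_i/d_o = -0.1828.
|h_i| = |m|·h_o = 0.1828 × 10 = 1.83 cm. The image is real, inverted and reduced, on the far side of the lens.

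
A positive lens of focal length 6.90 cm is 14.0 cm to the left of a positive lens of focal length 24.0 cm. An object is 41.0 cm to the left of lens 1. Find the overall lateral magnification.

Lens 1: 1/d_i1 = 1/(6.90) − 1/(41.0) = 0.1205, so d_i1 = 8.296 cm; m₁ = −d_i1/d_o1 = -0.2023.
d_o2 = 14.0 − (8.296) = 5.704 cm.
Lens 2: 1/d_i2 = 1/(24.0) − 1/(5.704) = -0.1336, so d_i2 = -7.482 cm; m₂ = −d_i2/d_o2 = +1.312.
m = m₁·m₂ = (-0.2023)(+1.312) = -0.265.

m = -0.265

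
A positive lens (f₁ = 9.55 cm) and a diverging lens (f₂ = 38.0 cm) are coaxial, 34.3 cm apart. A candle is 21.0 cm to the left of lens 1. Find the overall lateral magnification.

Lens 1: 1/d_i1 = 1/(9.55) − 1/(21.0) = 0.05709, so d_i1 = 17.52 cm; m₁ = −d_i1/d_o1 = -0.8343.
d_o2 = 34.3 − (17.52) = 16.78 cm.
f₂ = −38.0 cm (diverging).
Lens 2: 1/d_i2 = 1/(-38.0) − 1/(16.78) = -0.08591, so d_i2 = -11.64 cm; m₂ = −d_i2/d_o2 = +0.6937.
m = m₁·m₂ = (-0.8343)(+0.6937) = -0.579.

m = -0.579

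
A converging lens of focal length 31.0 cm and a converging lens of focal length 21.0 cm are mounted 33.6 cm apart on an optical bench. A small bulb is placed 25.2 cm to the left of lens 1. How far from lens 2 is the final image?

24.0 cm

Lens 1: 1/d_i1 = 1/f₁ − 1/d_o1 = 1/(31.0) − 1/(25.2) = -0.007424, so d_i1 = -134.7 cm.
The intermediate image is 134.7 cm to the left of lens 1 (virtual), which is 33.6 − (-134.7) = 168.3 cm to the left of lens 2, so d_o2 = +168.3 cm.
Lens 2: 1/d_i2 = 1/f₂ − 1/d_o2 = 1/(21.0) − 1/(168.3) = 0.04168, so d_i2 = 24.0 cm.
The final image is real, 24.0 cm to the right of lens 2 (overall magnification ≈ -0.76).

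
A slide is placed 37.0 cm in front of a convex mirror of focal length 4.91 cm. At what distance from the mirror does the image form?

For a convex mirror, f = -4.91 cm.
Mirror equation: 1/v = 1/f − 1/u = 1/(-4.910) − 1/(37.0) = -0.2037 − 0.02703 = -0.2307, so v = -4.33 cm.
The image is virtual, upright and reduced, behind the mirror.

4.33 cm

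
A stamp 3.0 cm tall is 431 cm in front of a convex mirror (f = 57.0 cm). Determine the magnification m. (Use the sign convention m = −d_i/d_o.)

m = +0.117

For a convex mirror, f = -57.0 cm.
1/d_i = 1/f − 1/d_o = 1/(-57.00) − 1/(431) = -0.01986, so d_i = -50.34 cm.
m = −d_i/d_o = −(-50.34)/(431) = +0.117.
The image is virtual, upright and reduced, behind the mirror.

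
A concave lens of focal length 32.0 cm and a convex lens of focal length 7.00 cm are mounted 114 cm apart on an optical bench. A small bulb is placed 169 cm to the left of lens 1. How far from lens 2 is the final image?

7.37 cm

Lens 1 is diverging, so f₁ = −32.0 cm.
Lens 1: 1/d_i1 = 1/f₁ − 1/d_o1 = 1/(-32.0) − 1/(169) = -0.03717, so d_i1 = -26.91 cm.
The intermediate image is 26.91 cm to the left of lens 1 (virtual), which is 114 − (-26.91) = 140.9 cm to the left of lens 2, so d_o2 = +140.9 cm.
Lens 2: 1/d_i2 = 1/f₂ − 1/d_o2 = 1/(7.00) − 1/(140.9) = 0.1358, so d_i2 = 7.37 cm.
The final image is real, 7.37 cm to the right of lens 2 (overall magnification ≈ -0.0083).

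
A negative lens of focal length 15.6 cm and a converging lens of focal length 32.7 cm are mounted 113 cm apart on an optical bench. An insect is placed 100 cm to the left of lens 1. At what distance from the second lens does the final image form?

Lens 1 is diverging, so f₁ = −15.6 cm.
Lens 1: 1/d_i1 = 1/f₁ − 1/d_o1 = 1/(-15.6) − 1/(100) = -0.07410, so d_i1 = -13.49 cm.
The intermediate image is 13.49 cm to the left of lens 1 (virtual), which is 113 − (-13.49) = 126.5 cm to the left of lens 2, so d_o2 = +126.5 cm.
Lens 2: 1/d_i2 = 1/f₂ − 1/d_o2 = 1/(32.7) − 1/(126.5) = 0.02268, so d_i2 = 44.1 cm.
The final image is real, 44.1 cm to the right of lens 2 (overall magnification ≈ -0.047).

44.1 cm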